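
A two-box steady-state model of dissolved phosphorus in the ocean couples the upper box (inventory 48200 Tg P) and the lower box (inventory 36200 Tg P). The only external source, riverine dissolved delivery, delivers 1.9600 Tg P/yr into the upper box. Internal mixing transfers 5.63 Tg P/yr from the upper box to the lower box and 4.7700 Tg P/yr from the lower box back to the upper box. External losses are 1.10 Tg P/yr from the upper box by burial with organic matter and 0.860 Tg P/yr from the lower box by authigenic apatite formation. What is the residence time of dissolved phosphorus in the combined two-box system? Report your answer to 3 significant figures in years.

43100 yr

For the system as a whole, the A↔B exchange is internal and contributes nothing to the throughput; only the external sinks remove mass.
M_total = 48200 + 36200 = 84400 Tg P.
ΣF_external_out = 1.10 + 0.860 = 1.9600 Tg P/yr.
τ = M_total / ΣF_ext = 84400 / 1.9600 = 43060 yr.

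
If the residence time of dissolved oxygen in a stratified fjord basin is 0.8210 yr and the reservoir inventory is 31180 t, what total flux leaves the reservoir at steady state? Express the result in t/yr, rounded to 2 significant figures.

F = M / τ = 31180 / 0.8210 = 37980 t/yr.

38000 t/yr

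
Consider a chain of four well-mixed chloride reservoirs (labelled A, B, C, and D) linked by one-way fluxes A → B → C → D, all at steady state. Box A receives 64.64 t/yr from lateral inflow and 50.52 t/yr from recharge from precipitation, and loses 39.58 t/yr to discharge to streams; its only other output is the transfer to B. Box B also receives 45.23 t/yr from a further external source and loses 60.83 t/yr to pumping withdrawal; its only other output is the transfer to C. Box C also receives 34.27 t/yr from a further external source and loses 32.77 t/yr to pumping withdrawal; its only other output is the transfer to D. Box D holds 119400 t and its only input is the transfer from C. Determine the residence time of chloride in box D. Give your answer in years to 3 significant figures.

1940 yr

Box A: F(A→B) = (64.64 + 50.52) − 39.58 = 75.580 t/yr.
Box B: F(B→C) = (75.580 + 45.23) − 60.83 = 59.980 t/yr.
Box C: F(C→D) = (59.980 + 34.27) − 32.77 = 61.480 t/yr.
Box D throughput = its input = 61.480 t/yr; τ = 119400 / 61.480 = 1942 yr.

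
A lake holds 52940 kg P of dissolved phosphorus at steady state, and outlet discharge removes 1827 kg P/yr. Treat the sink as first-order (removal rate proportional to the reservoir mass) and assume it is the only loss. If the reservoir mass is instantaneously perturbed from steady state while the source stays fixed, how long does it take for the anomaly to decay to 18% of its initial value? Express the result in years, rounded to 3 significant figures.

49.7 yr

For a linear reservoir the anomaly decays as exp(−t/τ) with τ = M/F = 52940/1827 = 28.98 yr.
exp(−t/τ) = 0.18 ⇒ t = −τ ln(0.18) = 28.98 × 1.715 = 49.69 yr.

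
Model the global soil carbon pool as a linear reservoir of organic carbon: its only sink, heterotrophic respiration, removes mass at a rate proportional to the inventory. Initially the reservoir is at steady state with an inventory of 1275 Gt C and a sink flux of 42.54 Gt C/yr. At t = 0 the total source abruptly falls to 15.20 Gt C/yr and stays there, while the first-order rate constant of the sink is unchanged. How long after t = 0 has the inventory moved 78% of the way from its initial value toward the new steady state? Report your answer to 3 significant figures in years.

45.4 yr

τ = M₀/F₀ = 1275/42.54 = 29.97 yr.
The remaining gap fraction is e^(−t/τ); 78% covered ⇒ e^(−t/τ) = 0.220.
t = −τ ln(0.220) = 29.97 × 1.514 = 45.38 yr.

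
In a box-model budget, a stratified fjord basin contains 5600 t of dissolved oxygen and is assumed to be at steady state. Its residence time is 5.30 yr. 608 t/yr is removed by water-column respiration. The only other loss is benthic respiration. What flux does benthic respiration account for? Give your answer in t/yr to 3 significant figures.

449 t/yr

Total removal F = M/τ = 5600 / 5.30 = 1057 t/yr.
Benthic respiration = F − (608) = 1057 − 608.0 = 448.6 t/yr.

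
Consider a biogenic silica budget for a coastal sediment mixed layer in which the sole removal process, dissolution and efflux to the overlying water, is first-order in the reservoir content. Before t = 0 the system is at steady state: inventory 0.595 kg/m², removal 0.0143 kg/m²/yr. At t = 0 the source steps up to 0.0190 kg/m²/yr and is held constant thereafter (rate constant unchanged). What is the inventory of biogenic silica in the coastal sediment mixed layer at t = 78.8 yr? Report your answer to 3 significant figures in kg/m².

0.761 kg/m²

τ = M₀/F₀ = 0.595/0.0143 = 41.61 yr; rate constant k = 1/τ.
New steady state M_∞ = F₁/k = F₁·τ = 0.0190 × 41.61 = 0.79056 kg/m².
M(t) = M_∞ + (M₀ − M_∞)·e^(−t/τ); t/τ = 78.8/41.61 = 1.894, so e^(−t/τ) = 0.1505.
M(t) = 0.79056 − 0.1956 × 0.1505 = 0.76113 kg/m².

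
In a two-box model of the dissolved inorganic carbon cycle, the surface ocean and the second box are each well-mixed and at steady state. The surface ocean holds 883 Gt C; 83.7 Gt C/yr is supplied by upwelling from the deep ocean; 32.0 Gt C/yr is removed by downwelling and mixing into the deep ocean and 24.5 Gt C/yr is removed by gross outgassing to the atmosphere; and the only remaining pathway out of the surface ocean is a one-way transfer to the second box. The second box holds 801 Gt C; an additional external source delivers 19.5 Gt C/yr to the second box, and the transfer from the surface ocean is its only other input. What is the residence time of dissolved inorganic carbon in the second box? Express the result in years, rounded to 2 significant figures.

Balance the surface ocean: ΣF_in = 83.700 Gt C/yr.
Transfer to the second box = ΣF_in − (32.0 + 24.5) = 27.200 Gt C/yr.
Total input to the second box = 27.200 + 19.5 = 46.700 Gt C/yr; at steady state this equals its total output.
τ = M / F = 801 / 46.700 = 17.15 yr.

17 yr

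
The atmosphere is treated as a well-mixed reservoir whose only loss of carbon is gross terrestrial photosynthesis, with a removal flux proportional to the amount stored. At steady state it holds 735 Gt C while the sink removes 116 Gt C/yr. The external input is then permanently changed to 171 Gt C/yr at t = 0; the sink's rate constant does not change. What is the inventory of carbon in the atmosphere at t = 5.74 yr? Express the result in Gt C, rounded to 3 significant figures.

943 Gt C

Residence time τ = M₀/F₀ = 6.336 yr. The eventual steady state is M_∞ = M₀·(F₁/F₀) = 735 × 171/116 = 1083.5 Gt C.
The anomaly ΔM(t) = M(t) − M_∞ decays as ΔM₀·e^(−t/τ) with ΔM₀ = 735 − 1083.5 = −348.5 Gt C.
At t = 5.74 yr, e^(−t/τ) = e^(−0.9059) = 0.4042, so ΔM = −140.9 Gt C and M = 1083.5 − 140.9 = 942.64 Gt C.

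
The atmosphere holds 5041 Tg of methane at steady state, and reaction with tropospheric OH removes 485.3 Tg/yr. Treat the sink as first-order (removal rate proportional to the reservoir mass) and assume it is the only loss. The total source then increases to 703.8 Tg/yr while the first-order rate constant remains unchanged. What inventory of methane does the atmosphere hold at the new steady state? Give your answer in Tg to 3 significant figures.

7310 Tg

Rate constant k = F/M = 485.3 / 5041 = 0.09627 yr⁻¹.
At the new steady state, source = k·M_new ⇒ M_new = 703.8 / 0.09627 = 7311 Tg.
(Equivalently M_new = M × F_new/F_old = 5041 × 703.8/485.3.)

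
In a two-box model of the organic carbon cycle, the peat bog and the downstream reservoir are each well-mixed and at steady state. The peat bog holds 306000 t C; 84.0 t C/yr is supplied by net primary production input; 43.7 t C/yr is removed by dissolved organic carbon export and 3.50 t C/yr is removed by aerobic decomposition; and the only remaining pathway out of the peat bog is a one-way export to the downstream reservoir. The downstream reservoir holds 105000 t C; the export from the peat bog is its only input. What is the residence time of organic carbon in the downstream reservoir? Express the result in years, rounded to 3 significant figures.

2850 yr

Balance the peat bog: ΣF_in = 84.000 t C/yr.
Export to the downstream reservoir = ΣF_in − (43.7 + 3.50) = 36.800 t C/yr.
At steady state the output of the downstream reservoir equals its input, 36.800 t C/yr.
τ = M / F = 105000 / 36.800 = 2853 yr.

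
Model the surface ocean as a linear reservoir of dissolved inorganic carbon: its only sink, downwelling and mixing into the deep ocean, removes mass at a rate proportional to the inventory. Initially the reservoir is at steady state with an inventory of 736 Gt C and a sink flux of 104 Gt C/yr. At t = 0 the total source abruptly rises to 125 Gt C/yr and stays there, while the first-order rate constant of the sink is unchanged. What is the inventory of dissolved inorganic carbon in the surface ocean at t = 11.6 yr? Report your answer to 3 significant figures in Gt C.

856 Gt C

The sink rate constant is k = F₀/M₀ = 104/736 = 0.1413 yr⁻¹.
Solving dM/dt = F₁ − kM with M(0) = M₀ gives M(t) = F₁/k + (M₀ − F₁/k)·e^(−kt).
F₁/k = 125/0.1413 = 884.62 Gt C; kt = 0.1413 × 11.6 = 1.639, e^(−kt) = 0.1941.
M(11.6) = 884.62 + (736 − 884.62) × 0.1941 = 884.62 − 28.85 = 855.76 Gt C.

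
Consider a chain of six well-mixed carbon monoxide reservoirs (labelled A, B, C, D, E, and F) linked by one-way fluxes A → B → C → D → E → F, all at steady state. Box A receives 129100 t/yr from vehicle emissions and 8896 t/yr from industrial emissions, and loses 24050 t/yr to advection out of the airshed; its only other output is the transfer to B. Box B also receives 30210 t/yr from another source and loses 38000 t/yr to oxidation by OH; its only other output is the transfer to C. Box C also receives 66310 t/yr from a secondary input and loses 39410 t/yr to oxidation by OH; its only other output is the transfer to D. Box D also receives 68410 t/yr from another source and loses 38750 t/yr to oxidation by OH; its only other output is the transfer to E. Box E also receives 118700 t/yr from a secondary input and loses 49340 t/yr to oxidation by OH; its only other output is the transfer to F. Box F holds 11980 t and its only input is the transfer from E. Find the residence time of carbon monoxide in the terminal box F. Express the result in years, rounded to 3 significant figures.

0.0516 yr

Box A: F(A→B) = (129100 + 8896) − 24050 = 113950 t/yr.
Box B: F(B→C) = (113950 + 30210) − 38000 = 106160 t/yr.
Box C: F(C→D) = (106160 + 66310) − 39410 = 133060 t/yr.
Box D: F(D→E) = (133060 + 68410) − 38750 = 162720 t/yr.
Box E: F(E→F) = (162720 + 118700) − 49340 = 232080 t/yr.
Box F throughput = its input = 232080 t/yr; τ = 11980 / 232080 = 0.05162 yr.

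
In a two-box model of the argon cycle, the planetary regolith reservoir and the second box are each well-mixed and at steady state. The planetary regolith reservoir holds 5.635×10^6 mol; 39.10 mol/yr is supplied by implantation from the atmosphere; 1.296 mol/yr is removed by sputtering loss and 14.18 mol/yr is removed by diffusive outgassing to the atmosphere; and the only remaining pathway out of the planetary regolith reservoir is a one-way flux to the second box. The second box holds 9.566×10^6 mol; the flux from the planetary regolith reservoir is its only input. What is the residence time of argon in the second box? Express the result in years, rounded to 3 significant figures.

Balance the planetary regolith reservoir: ΣF_in = 39.100 mol/yr.
Flux to the second box = ΣF_in − (1.296 + 14.18) = 23.624 mol/yr.
At steady state the output of the second box equals its input, 23.624 mol/yr.
τ = M / F = 9.566×10^6 / 23.624 = 404900 yr.

405000 yr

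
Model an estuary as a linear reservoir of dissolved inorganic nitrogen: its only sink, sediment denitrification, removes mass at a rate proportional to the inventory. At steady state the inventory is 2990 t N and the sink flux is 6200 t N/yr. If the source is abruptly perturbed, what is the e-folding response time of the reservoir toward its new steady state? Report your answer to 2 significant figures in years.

0.48 yr

For a linear reservoir the response time equals the residence time τ = M/F.
τ = 2990 / 6200 = 0.4823 yr.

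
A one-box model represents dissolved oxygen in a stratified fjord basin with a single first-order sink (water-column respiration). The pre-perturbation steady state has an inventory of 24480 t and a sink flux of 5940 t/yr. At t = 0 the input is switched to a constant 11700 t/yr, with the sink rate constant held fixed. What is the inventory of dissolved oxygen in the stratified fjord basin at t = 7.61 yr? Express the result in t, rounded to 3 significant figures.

44500 t

τ = M₀/F₀ = 24480/5940 = 4.121 yr; rate constant k = 1/τ.
New steady state M_∞ = F₁/k = F₁·τ = 11700 × 4.121 = 48218 t.
M(t) = M_∞ + (M₀ − M_∞)·e^(−t/τ); t/τ = 7.61/4.121 = 1.847, so e^(−t/τ) = 0.1578.
M(t) = 48218 − 23740 × 0.1578 = 44473 t.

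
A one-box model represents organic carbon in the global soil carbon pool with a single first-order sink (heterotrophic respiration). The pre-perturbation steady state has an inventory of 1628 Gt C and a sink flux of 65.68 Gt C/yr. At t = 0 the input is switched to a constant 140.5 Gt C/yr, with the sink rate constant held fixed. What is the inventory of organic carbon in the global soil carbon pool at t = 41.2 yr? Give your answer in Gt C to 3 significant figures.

3130 Gt C

Residence time τ = M₀/F₀ = 24.79 yr. The eventual steady state is M_∞ = M₀·(F₁/F₀) = 1628 × 140.5/65.68 = 3482.6 Gt C.
The anomaly ΔM(t) = M(t) − M_∞ decays as ΔM₀·e^(−t/τ) with ΔM₀ = 1628 − 3482.6 = −1855 Gt C.
At t = 41.2 yr, e^(−t/τ) = e^(−1.662) = 0.1897, so ΔM = −351.9 Gt C and M = 3482.6 − 351.9 = 3130.7 Gt C.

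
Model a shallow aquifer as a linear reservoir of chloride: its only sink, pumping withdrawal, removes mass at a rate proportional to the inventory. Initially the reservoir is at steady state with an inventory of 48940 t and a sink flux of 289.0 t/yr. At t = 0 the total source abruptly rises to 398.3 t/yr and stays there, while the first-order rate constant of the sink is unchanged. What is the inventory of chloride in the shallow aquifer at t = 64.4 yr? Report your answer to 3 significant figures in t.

54800 t

Residence time τ = M₀/F₀ = 169.3 yr. The eventual steady state is M_∞ = M₀·(F₁/F₀) = 48940 × 398.3/289.0 = 67449 t.
The anomaly ΔM(t) = M(t) − M_∞ decays as ΔM₀·e^(−t/τ) with ΔM₀ = 48940 − 67449 = −18510 t.
At t = 64.4 yr, e^(−t/τ) = e^(−0.3803) = 0.6837, so ΔM = −12650 t and M = 67449 − 12650 = 54795 t.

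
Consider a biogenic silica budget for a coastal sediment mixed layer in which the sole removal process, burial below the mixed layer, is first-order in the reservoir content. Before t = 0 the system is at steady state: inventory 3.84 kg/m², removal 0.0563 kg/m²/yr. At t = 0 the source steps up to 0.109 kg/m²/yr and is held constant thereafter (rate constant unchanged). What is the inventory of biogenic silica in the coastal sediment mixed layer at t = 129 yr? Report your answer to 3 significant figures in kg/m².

The sink rate constant is k = F₀/M₀ = 0.0563/3.84 = 0.01466 yr⁻¹.
Solving dM/dt = F₁ − kM with M(0) = M₀ gives M(t) = F₁/k + (M₀ − F₁/k)·e^(−kt).
F₁/k = 0.109/0.01466 = 7.4345 kg/m²; kt = 0.01466 × 129 = 1.891, e^(−kt) = 0.1509.
M(129) = 7.4345 + (3.84 − 7.4345) × 0.1509 = 7.4345 − 0.5423 = 6.8922 kg/m².

6.89 kg/m²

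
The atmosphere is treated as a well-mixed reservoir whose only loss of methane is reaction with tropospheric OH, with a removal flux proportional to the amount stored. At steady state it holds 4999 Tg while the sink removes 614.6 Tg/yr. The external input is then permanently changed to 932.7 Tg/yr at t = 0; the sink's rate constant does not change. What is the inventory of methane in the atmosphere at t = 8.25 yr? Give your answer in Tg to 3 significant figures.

Residence time τ = M₀/F₀ = 8.134 yr. The eventual steady state is M_∞ = M₀·(F₁/F₀) = 4999 × 932.7/614.6 = 7586.3 Tg.
The anomaly ΔM(t) = M(t) − M_∞ decays as ΔM₀·e^(−t/τ) with ΔM₀ = 4999 − 7586.3 = −2587 Tg.
At t = 8.25 yr, e^(−t/τ) = e^(−1.014) = 0.3627, so ΔM = −938.3 Tg and M = 7586.3 − 938.3 = 6648.0 Tg.

6650 Tg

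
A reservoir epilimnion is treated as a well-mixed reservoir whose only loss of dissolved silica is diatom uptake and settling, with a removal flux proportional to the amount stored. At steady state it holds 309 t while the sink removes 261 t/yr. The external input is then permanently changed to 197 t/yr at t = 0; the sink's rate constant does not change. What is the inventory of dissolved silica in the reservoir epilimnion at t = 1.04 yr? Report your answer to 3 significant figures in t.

The sink rate constant is k = F₀/M₀ = 261/309 = 0.8447 yr⁻¹.
Solving dM/dt = F₁ − kM with M(0) = M₀ gives M(t) = F₁/k + (M₀ − F₁/k)·e^(−kt).
F₁/k = 197/0.8447 = 233.23 t; kt = 0.8447 × 1.04 = 0.8784, e^(−kt) = 0.4154.
M(1.04) = 233.23 + (309 − 233.23) × 0.4154 = 233.23 + 31.48 = 264.71 t.

265 t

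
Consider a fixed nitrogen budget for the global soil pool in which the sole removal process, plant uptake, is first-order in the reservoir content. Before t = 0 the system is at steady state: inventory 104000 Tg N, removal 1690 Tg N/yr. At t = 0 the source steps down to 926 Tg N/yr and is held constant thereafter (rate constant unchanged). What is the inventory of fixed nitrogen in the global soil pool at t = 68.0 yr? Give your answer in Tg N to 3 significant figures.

The sink rate constant is k = F₀/M₀ = 1690/104000 = 0.01625 yr⁻¹.
Solving dM/dt = F₁ − kM with M(0) = M₀ gives M(t) = F₁/k + (M₀ − F₁/k)·e^(−kt).
F₁/k = 926/0.01625 = 56985 Tg N; kt = 0.01625 × 68.0 = 1.105, e^(−kt) = 0.3312.
M(68.0) = 56985 + (104000 − 56985) × 0.3312 = 56985 + 15570 = 72557 Tg N.

72600 Tg N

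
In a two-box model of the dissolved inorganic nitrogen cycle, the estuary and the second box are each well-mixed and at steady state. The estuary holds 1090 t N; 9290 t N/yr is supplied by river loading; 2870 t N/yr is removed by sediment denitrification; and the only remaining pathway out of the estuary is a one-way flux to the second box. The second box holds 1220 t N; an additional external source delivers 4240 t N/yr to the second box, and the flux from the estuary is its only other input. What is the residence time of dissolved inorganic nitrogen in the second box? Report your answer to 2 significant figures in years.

0.11 yr

Balance the estuary: ΣF_in = 9290.0 t N/yr.
Flux to the second box = ΣF_in − (2870) = 6420.0 t N/yr.
Total input to the second box = 6420.0 + 4240 = 10660 t N/yr; at steady state this equals its total output.
τ = M / F = 1220 / 10660 = 0.1144 yr.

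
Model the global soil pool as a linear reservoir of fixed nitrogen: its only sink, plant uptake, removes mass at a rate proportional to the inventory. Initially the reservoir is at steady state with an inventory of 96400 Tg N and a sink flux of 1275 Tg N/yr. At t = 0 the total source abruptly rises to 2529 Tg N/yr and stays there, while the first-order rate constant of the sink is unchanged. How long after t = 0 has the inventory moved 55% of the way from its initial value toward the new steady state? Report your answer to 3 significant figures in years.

60.4 yr

τ = M₀/F₀ = 96400/1275 = 75.61 yr.
The remaining gap fraction is e^(−t/τ); 55% covered ⇒ e^(−t/τ) = 0.450.
t = −τ ln(0.450) = 75.61 × 0.7985 = 60.37 yr.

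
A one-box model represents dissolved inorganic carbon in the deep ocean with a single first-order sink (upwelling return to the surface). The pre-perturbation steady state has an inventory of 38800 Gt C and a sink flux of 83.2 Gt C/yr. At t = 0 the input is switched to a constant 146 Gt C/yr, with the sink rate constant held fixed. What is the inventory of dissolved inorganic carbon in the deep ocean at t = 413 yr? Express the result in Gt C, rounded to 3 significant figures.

56000 Gt C

The sink rate constant is k = F₀/M₀ = 83.2/38800 = 0.002144 yr⁻¹.
Solving dM/dt = F₁ − kM with M(0) = M₀ gives M(t) = F₁/k + (M₀ − F₁/k)·e^(−kt).
F₁/k = 146/0.002144 = 68087 Gt C; kt = 0.002144 × 413 = 0.8856, e^(−kt) = 0.4125.
M(413) = 68087 + (38800 − 68087) × 0.4125 = 68087 − 12080 = 56007 Gt C.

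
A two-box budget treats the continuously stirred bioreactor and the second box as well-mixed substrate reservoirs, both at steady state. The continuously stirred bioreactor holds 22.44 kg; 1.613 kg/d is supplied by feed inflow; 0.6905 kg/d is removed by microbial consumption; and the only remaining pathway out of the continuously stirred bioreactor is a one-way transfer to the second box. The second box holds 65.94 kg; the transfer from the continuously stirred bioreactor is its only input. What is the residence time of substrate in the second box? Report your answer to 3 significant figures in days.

Balance the continuously stirred bioreactor: ΣF_in = 1.6130 kg/d.
Transfer to the second box = ΣF_in − (0.6905) = 0.92250 kg/d.
At steady state the output of the second box equals its input, 0.92250 kg/d.
τ = M / F = 65.94 / 0.92250 = 71.48 d.

71.5 d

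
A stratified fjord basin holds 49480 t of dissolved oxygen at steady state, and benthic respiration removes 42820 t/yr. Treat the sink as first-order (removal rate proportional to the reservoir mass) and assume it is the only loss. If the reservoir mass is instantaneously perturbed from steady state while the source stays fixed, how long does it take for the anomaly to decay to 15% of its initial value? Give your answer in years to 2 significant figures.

2.2 yr

For a linear reservoir the anomaly decays as exp(−t/τ) with τ = M/F = 49480/42820 = 1.156 yr.
exp(−t/τ) = 0.15 ⇒ t = −τ ln(0.15) = 1.156 × 1.897 = 2.192 yr.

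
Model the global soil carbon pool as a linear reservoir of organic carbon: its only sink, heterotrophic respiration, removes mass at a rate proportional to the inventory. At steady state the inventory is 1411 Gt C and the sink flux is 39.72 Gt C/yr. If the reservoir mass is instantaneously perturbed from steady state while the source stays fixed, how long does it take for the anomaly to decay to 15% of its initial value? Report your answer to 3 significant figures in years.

For a linear reservoir the anomaly decays as exp(−t/τ) with τ = M/F = 1411/39.72 = 35.52 yr.
exp(−t/τ) = 0.15 ⇒ t = −τ ln(0.15) = 35.52 × 1.897 = 67.39 yr.

67.4 yr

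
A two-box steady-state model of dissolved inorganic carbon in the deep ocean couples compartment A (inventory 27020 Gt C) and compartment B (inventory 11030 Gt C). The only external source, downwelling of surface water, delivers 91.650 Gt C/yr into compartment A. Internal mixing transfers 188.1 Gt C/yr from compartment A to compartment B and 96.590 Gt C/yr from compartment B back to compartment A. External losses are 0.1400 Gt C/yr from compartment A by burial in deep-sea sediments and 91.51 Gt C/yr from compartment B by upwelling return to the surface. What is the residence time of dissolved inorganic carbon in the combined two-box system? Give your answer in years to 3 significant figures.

For the system as a whole, the A↔B exchange is internal and contributes nothing to the throughput; only the external sinks remove mass.
M_total = 27020 + 11030 = 38050 Gt C.
ΣF_external_out = 0.1400 + 91.51 = 91.650 Gt C/yr.
τ = M_total / ΣF_ext = 38050 / 91.650 = 415.2 yr.

415 yr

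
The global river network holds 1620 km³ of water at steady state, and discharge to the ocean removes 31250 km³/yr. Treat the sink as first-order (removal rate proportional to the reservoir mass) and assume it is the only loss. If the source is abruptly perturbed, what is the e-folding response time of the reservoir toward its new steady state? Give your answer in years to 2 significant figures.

0.052 yr

For a linear reservoir the response time equals the residence time τ = M/F.
τ = 1620 / 31250 = 0.05184 yr.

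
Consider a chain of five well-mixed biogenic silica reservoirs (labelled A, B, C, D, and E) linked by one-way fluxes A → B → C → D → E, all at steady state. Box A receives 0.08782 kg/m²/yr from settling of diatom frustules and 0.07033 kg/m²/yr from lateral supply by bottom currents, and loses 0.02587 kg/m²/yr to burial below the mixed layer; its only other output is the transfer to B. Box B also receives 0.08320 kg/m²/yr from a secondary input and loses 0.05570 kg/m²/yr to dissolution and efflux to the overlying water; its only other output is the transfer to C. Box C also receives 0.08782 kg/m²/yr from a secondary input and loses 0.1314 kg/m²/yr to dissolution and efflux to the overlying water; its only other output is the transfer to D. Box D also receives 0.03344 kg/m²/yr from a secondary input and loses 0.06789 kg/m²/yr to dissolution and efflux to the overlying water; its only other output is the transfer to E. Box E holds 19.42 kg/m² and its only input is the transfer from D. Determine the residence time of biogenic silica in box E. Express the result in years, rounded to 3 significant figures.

238 yr

Box A: F(A→B) = (0.08782 + 0.07033) − 0.02587 = 0.13228 kg/m²/yr.
Box B: F(B→C) = (0.13228 + 0.08320) − 0.05570 = 0.15978 kg/m²/yr.
Box C: F(C→D) = (0.15978 + 0.08782) − 0.1314 = 0.11620 kg/m²/yr.
Box D: F(D→E) = (0.11620 + 0.03344) − 0.06789 = 0.081750 kg/m²/yr.
Box E throughput = its input = 0.081750 kg/m²/yr; τ = 19.42 / 0.081750 = 237.6 yr.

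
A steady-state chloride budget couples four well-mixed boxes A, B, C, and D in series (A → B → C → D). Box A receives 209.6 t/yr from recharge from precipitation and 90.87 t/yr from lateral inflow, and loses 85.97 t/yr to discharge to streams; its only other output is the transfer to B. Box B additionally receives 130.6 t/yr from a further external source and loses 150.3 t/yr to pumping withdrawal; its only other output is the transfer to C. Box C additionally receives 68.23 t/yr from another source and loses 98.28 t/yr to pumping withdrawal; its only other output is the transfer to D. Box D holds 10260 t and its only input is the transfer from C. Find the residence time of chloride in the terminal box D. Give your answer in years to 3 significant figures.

Box A: F(A→B) = (209.6 + 90.87) − 85.97 = 214.50 t/yr.
Box B: F(B→C) = (214.50 + 130.6) − 150.3 = 194.80 t/yr.
Box C: F(C→D) = (194.80 + 68.23) − 98.28 = 164.75 t/yr.
Box D throughput = its input = 164.75 t/yr; τ = 10260 / 164.75 = 62.28 yr.

62.3 yr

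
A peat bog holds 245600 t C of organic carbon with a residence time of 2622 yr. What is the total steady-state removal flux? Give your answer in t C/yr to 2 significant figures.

F = M / τ = 245600 / 2622 = 93.67 t C/yr.

94 t C/yr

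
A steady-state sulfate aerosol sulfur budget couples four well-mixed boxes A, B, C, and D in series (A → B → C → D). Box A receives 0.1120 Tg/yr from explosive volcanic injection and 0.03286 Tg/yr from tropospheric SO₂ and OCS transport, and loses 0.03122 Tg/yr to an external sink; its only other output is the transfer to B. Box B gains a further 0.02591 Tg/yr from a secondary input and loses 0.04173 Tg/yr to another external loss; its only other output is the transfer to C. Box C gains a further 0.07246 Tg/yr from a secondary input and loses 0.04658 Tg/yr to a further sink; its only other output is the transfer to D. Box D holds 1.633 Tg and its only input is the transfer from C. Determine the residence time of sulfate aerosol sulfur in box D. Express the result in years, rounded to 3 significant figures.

Box A: F(A→B) = (0.1120 + 0.03286) − 0.03122 = 0.11364 Tg/yr.
Box B: F(B→C) = (0.11364 + 0.02591) − 0.04173 = 0.097820 Tg/yr.
Box C: F(C→D) = (0.097820 + 0.07246) − 0.04658 = 0.12370 Tg/yr.
Box D throughput = its input = 0.12370 Tg/yr; τ = 1.633 / 0.12370 = 13.20 yr.

13.2 yr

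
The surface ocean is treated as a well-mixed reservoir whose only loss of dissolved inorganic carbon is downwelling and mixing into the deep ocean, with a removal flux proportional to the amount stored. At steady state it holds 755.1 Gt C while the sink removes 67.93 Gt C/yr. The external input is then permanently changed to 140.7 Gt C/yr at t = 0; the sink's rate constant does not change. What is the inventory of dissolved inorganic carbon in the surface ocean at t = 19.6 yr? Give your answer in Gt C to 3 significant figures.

1430 Gt C

Residence time τ = M₀/F₀ = 11.12 yr. The eventual steady state is M_∞ = M₀·(F₁/F₀) = 755.1 × 140.7/67.93 = 1564.0 Gt C.
The anomaly ΔM(t) = M(t) − M_∞ decays as ΔM₀·e^(−t/τ) with ΔM₀ = 755.1 − 1564.0 = −808.9 Gt C.
At t = 19.6 yr, e^(−t/τ) = e^(−1.763) = 0.1715, so ΔM = −138.7 Gt C and M = 1564.0 − 138.7 = 1425.3 Gt C.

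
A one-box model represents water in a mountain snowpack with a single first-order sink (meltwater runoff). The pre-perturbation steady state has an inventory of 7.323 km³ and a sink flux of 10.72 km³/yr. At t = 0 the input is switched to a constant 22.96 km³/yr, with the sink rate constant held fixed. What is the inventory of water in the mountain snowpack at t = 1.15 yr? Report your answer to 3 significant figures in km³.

τ = M₀/F₀ = 7.323/10.72 = 0.6831 yr; rate constant k = 1/τ.
New steady state M_∞ = F₁/k = F₁·τ = 22.96 × 0.6831 = 15.684 km³.
M(t) = M_∞ + (M₀ − M_∞)·e^(−t/τ); t/τ = 1.15/0.6831 = 1.683, so e^(−t/τ) = 0.1857.
M(t) = 15.684 − 8.361 × 0.1857 = 14.131 km³.

14.1 km³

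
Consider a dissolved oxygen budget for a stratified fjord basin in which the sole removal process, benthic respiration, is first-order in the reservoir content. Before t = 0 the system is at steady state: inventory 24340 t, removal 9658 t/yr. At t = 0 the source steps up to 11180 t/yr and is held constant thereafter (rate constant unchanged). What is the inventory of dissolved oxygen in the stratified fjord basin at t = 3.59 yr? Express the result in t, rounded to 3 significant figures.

27300 t

The sink rate constant is k = F₀/M₀ = 9658/24340 = 0.3968 yr⁻¹.
Solving dM/dt = F₁ − kM with M(0) = M₀ gives M(t) = F₁/k + (M₀ − F₁/k)·e^(−kt).
F₁/k = 11180/0.3968 = 28176 t; kt = 0.3968 × 3.59 = 1.424, e^(−kt) = 0.2406.
M(3.59) = 28176 + (24340 − 28176) × 0.2406 = 28176 − 923.0 = 27253 t.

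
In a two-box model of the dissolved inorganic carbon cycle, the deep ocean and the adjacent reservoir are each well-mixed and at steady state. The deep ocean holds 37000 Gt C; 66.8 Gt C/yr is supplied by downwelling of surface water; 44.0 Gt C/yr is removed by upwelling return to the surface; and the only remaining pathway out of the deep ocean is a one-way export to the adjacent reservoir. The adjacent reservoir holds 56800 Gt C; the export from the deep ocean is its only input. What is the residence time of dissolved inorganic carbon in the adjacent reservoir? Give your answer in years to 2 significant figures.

Balance the deep ocean: ΣF_in = 66.800 Gt C/yr.
Export to the adjacent reservoir = ΣF_in − (44.0) = 22.800 Gt C/yr.
At steady state the output of the adjacent reservoir equals its input, 22.800 Gt C/yr.
τ = M / F = 56800 / 22.800 = 2491 yr.

2500 yr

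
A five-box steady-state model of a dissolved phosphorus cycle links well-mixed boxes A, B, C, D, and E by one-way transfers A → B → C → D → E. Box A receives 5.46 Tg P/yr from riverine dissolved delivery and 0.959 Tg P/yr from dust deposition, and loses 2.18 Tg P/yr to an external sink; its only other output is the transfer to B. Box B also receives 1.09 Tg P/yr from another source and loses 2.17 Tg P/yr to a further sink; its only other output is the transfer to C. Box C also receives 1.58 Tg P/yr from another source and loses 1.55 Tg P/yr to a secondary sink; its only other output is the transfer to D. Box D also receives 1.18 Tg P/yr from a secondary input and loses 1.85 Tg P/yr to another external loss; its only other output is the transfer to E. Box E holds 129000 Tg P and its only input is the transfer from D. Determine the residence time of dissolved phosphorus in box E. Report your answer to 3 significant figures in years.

51200 yr

Box A: F(A→B) = (5.46 + 0.959) − 2.18 = 4.2390 Tg P/yr.
Box B: F(B→C) = (4.2390 + 1.09) − 2.17 = 3.1590 Tg P/yr.
Box C: F(C→D) = (3.1590 + 1.58) − 1.55 = 3.1890 Tg P/yr.
Box D: F(D→E) = (3.1890 + 1.18) − 1.85 = 2.5190 Tg P/yr.
Box E throughput = its input = 2.5190 Tg P/yr; τ = 129000 / 2.5190 = 51210 yr.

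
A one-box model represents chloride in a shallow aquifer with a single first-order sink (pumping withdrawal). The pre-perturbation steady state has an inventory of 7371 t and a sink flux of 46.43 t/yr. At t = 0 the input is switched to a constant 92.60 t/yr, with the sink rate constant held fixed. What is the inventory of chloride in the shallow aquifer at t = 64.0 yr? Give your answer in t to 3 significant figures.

9800 t

The sink rate constant is k = F₀/M₀ = 46.43/7371 = 0.006299 yr⁻¹.
Solving dM/dt = F₁ − kM with M(0) = M₀ gives M(t) = F₁/k + (M₀ − F₁/k)·e^(−kt).
F₁/k = 92.60/0.006299 = 14701 t; kt = 0.006299 × 64.0 = 0.4031, e^(−kt) = 0.6682.
M(64.0) = 14701 + (7371 − 14701) × 0.6682 = 14701 − 4898 = 9802.8 t.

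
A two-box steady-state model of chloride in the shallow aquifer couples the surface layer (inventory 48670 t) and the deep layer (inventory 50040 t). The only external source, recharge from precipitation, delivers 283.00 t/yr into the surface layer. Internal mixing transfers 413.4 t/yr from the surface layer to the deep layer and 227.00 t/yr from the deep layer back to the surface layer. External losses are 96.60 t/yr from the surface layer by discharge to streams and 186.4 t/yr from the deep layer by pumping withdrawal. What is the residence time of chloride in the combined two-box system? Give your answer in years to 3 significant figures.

349 yr

Residence time in the combined system uses the total inventory and the total *external* removal — internal exchanges between the two boxes cancel.
M_total = 48670 + 50040 = 98710 t.
ΣF_external_out = 96.60 + 186.4 = 283.00 t/yr.
τ = M_total / ΣF_ext = 98710 / 283.00 = 348.8 yr.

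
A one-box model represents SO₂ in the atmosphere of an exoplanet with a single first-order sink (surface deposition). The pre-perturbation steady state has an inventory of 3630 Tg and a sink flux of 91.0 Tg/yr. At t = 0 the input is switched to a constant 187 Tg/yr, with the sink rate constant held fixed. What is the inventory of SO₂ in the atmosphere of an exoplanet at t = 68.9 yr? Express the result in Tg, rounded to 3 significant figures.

6780 Tg

The sink rate constant is k = F₀/M₀ = 91.0/3630 = 0.02507 yr⁻¹.
Solving dM/dt = F₁ − kM with M(0) = M₀ gives M(t) = F₁/k + (M₀ − F₁/k)·e^(−kt).
F₁/k = 187/0.02507 = 7459.5 Tg; kt = 0.02507 × 68.9 = 1.727, e^(−kt) = 0.1778.
M(68.9) = 7459.5 + (3630 − 7459.5) × 0.1778 = 7459.5 − 680.8 = 6778.7 Tg.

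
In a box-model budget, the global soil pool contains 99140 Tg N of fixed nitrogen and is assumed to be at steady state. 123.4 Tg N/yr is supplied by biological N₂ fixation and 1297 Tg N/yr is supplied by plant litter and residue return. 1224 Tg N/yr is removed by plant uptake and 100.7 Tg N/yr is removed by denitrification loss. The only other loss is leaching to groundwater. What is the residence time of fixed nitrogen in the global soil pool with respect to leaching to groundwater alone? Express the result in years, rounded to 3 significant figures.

At steady state ΣF_in = ΣF_out.
ΣF_in = 123.4 + 1297 = 1420.4 Tg N/yr.
Leaching to groundwater flux = ΣF_in − (1224 + 100.7) = 1420.4 − 1325 = 95.70 Tg N/yr.
τ = M / F = 99140 / 95.70 = 1036 yr.

1040 yr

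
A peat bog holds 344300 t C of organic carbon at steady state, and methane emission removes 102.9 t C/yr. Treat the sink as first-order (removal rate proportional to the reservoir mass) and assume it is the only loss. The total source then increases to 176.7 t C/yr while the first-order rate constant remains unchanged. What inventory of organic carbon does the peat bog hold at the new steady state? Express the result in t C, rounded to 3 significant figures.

591000 t C

Rate constant k = F/M = 102.9 / 344300 = 0.0002989 yr⁻¹.
At the new steady state, source = k·M_new ⇒ M_new = 176.7 / 0.0002989 = 591200 t C.
(Equivalently M_new = M × F_new/F_old = 344300 × 176.7/102.9.)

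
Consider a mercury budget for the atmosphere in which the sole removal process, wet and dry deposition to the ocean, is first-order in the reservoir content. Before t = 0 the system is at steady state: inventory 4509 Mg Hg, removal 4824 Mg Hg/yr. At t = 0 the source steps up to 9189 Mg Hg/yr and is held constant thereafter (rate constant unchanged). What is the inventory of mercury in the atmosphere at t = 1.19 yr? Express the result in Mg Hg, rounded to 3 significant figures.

7450 Mg Hg

τ = M₀/F₀ = 4509/4824 = 0.9347 yr; rate constant k = 1/τ.
New steady state M_∞ = F₁/k = F₁·τ = 9189 × 0.9347 = 8589.0 Mg Hg.
M(t) = M_∞ + (M₀ − M_∞)·e^(−t/τ); t/τ = 1.19/0.9347 = 1.273, so e^(−t/τ) = 0.2800.
M(t) = 8589.0 − 4080 × 0.2800 = 7446.8 Mg Hg.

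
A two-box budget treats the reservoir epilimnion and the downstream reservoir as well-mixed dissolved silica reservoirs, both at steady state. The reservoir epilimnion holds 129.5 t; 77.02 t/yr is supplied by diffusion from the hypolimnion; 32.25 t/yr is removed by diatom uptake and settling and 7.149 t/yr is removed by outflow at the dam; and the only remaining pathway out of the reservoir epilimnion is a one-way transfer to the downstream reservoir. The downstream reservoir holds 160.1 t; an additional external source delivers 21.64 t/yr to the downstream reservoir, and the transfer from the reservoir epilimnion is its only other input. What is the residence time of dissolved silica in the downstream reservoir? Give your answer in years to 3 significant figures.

2.70 yr

Balance the reservoir epilimnion: ΣF_in = 77.020 t/yr.
Transfer to the downstream reservoir = ΣF_in − (32.25 + 7.149) = 37.621 t/yr.
Total input to the downstream reservoir = 37.621 + 21.64 = 59.261 t/yr; at steady state this equals its total output.
τ = M / F = 160.1 / 59.261 = 2.702 yr.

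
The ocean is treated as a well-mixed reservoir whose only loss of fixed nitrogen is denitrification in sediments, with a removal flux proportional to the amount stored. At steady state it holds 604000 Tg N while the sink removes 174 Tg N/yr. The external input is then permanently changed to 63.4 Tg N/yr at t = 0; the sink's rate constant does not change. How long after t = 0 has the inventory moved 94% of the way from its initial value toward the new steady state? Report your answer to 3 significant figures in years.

τ = M₀/F₀ = 604000/174 = 3471 yr.
The remaining gap fraction is e^(−t/τ); 94% covered ⇒ e^(−t/τ) = 0.0600.
t = −τ ln(0.0600) = 3471 × 2.813 = 9766 yr.

9770 yr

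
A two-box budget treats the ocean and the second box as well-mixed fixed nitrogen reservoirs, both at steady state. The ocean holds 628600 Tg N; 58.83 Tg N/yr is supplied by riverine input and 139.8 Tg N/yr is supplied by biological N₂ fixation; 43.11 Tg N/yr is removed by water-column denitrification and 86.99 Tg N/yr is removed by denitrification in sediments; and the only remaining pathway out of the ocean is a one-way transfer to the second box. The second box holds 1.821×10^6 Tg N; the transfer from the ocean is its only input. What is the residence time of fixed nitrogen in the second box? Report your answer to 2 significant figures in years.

27000 yr

Balance the ocean: ΣF_in = 58.83 + 139.8 = 198.63 Tg N/yr.
Transfer to the second box = ΣF_in − (43.11 + 86.99) = 68.530 Tg N/yr.
At steady state the output of the second box equals its input, 68.530 Tg N/yr.
τ = M / F = 1.821×10^6 / 68.530 = 26570 yr.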